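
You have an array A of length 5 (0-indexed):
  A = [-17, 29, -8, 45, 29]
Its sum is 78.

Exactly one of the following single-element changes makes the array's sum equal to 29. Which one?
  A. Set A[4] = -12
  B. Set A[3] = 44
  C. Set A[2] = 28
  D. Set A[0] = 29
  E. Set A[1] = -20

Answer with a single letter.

Answer: E

Derivation:
Option A: A[4] 29->-12, delta=-41, new_sum=78+(-41)=37
Option B: A[3] 45->44, delta=-1, new_sum=78+(-1)=77
Option C: A[2] -8->28, delta=36, new_sum=78+(36)=114
Option D: A[0] -17->29, delta=46, new_sum=78+(46)=124
Option E: A[1] 29->-20, delta=-49, new_sum=78+(-49)=29 <-- matches target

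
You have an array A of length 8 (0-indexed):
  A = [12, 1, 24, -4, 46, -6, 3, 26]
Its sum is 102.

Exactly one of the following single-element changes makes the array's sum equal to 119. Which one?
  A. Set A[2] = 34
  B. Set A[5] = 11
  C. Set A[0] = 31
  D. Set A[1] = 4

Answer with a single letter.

Option A: A[2] 24->34, delta=10, new_sum=102+(10)=112
Option B: A[5] -6->11, delta=17, new_sum=102+(17)=119 <-- matches target
Option C: A[0] 12->31, delta=19, new_sum=102+(19)=121
Option D: A[1] 1->4, delta=3, new_sum=102+(3)=105

Answer: B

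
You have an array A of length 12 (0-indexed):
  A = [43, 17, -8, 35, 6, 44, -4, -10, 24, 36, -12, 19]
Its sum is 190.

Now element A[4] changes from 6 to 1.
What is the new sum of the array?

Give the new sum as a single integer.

Old value at index 4: 6
New value at index 4: 1
Delta = 1 - 6 = -5
New sum = old_sum + delta = 190 + (-5) = 185

Answer: 185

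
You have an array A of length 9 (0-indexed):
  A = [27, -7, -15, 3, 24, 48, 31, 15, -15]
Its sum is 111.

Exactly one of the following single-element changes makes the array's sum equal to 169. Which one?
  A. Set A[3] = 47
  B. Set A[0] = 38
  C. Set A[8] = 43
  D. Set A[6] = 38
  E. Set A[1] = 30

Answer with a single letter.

Answer: C

Derivation:
Option A: A[3] 3->47, delta=44, new_sum=111+(44)=155
Option B: A[0] 27->38, delta=11, new_sum=111+(11)=122
Option C: A[8] -15->43, delta=58, new_sum=111+(58)=169 <-- matches target
Option D: A[6] 31->38, delta=7, new_sum=111+(7)=118
Option E: A[1] -7->30, delta=37, new_sum=111+(37)=148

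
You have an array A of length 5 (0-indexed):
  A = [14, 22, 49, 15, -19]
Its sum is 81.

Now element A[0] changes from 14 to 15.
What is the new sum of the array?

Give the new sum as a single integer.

Old value at index 0: 14
New value at index 0: 15
Delta = 15 - 14 = 1
New sum = old_sum + delta = 81 + (1) = 82

Answer: 82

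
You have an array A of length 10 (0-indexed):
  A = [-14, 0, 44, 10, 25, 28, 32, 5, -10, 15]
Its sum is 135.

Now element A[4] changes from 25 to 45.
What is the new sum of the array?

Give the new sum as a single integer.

Old value at index 4: 25
New value at index 4: 45
Delta = 45 - 25 = 20
New sum = old_sum + delta = 135 + (20) = 155

Answer: 155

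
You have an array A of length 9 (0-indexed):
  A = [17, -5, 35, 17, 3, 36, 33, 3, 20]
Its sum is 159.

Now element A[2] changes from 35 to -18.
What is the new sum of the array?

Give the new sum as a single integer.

Old value at index 2: 35
New value at index 2: -18
Delta = -18 - 35 = -53
New sum = old_sum + delta = 159 + (-53) = 106

Answer: 106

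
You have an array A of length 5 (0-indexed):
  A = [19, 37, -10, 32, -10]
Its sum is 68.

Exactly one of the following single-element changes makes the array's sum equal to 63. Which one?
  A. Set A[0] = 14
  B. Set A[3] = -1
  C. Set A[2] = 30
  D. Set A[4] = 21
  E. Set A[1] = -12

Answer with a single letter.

Option A: A[0] 19->14, delta=-5, new_sum=68+(-5)=63 <-- matches target
Option B: A[3] 32->-1, delta=-33, new_sum=68+(-33)=35
Option C: A[2] -10->30, delta=40, new_sum=68+(40)=108
Option D: A[4] -10->21, delta=31, new_sum=68+(31)=99
Option E: A[1] 37->-12, delta=-49, new_sum=68+(-49)=19

Answer: A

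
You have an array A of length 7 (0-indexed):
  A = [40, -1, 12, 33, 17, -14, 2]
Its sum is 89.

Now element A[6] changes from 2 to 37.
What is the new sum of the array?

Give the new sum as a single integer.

Old value at index 6: 2
New value at index 6: 37
Delta = 37 - 2 = 35
New sum = old_sum + delta = 89 + (35) = 124

Answer: 124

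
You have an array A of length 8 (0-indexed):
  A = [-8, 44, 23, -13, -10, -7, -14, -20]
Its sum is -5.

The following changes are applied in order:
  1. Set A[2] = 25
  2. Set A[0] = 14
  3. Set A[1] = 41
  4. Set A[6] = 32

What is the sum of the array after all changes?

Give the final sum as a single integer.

Initial sum: -5
Change 1: A[2] 23 -> 25, delta = 2, sum = -3
Change 2: A[0] -8 -> 14, delta = 22, sum = 19
Change 3: A[1] 44 -> 41, delta = -3, sum = 16
Change 4: A[6] -14 -> 32, delta = 46, sum = 62

Answer: 62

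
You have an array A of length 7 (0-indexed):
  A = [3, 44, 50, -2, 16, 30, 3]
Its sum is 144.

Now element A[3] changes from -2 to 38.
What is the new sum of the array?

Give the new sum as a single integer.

Old value at index 3: -2
New value at index 3: 38
Delta = 38 - -2 = 40
New sum = old_sum + delta = 144 + (40) = 184

Answer: 184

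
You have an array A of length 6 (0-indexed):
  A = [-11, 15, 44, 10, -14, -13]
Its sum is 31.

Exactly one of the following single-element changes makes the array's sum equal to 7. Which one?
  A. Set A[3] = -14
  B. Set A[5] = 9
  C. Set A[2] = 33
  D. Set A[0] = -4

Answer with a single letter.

Answer: A

Derivation:
Option A: A[3] 10->-14, delta=-24, new_sum=31+(-24)=7 <-- matches target
Option B: A[5] -13->9, delta=22, new_sum=31+(22)=53
Option C: A[2] 44->33, delta=-11, new_sum=31+(-11)=20
Option D: A[0] -11->-4, delta=7, new_sum=31+(7)=38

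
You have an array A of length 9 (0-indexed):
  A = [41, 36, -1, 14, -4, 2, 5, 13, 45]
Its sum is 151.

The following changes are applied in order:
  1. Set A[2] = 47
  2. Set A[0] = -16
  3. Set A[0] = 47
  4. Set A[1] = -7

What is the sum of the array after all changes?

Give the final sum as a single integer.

Initial sum: 151
Change 1: A[2] -1 -> 47, delta = 48, sum = 199
Change 2: A[0] 41 -> -16, delta = -57, sum = 142
Change 3: A[0] -16 -> 47, delta = 63, sum = 205
Change 4: A[1] 36 -> -7, delta = -43, sum = 162

Answer: 162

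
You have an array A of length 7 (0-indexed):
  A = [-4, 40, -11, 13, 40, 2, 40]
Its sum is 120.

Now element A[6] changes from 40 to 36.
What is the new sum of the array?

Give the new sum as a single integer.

Old value at index 6: 40
New value at index 6: 36
Delta = 36 - 40 = -4
New sum = old_sum + delta = 120 + (-4) = 116

Answer: 116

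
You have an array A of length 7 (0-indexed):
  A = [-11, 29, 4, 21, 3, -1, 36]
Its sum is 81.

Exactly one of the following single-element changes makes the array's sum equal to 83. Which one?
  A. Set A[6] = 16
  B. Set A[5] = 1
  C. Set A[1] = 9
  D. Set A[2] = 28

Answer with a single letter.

Option A: A[6] 36->16, delta=-20, new_sum=81+(-20)=61
Option B: A[5] -1->1, delta=2, new_sum=81+(2)=83 <-- matches target
Option C: A[1] 29->9, delta=-20, new_sum=81+(-20)=61
Option D: A[2] 4->28, delta=24, new_sum=81+(24)=105

Answer: B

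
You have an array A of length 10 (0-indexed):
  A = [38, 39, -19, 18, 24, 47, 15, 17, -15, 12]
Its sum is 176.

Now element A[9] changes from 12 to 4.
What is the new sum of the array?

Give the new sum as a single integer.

Answer: 168

Derivation:
Old value at index 9: 12
New value at index 9: 4
Delta = 4 - 12 = -8
New sum = old_sum + delta = 176 + (-8) = 168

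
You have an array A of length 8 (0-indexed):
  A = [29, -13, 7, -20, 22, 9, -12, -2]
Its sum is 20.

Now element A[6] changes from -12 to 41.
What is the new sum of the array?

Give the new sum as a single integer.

Old value at index 6: -12
New value at index 6: 41
Delta = 41 - -12 = 53
New sum = old_sum + delta = 20 + (53) = 73

Answer: 73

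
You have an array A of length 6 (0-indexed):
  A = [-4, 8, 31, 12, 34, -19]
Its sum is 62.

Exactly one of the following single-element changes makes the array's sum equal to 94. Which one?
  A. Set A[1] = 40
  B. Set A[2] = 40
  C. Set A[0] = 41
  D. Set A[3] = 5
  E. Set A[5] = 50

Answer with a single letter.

Answer: A

Derivation:
Option A: A[1] 8->40, delta=32, new_sum=62+(32)=94 <-- matches target
Option B: A[2] 31->40, delta=9, new_sum=62+(9)=71
Option C: A[0] -4->41, delta=45, new_sum=62+(45)=107
Option D: A[3] 12->5, delta=-7, new_sum=62+(-7)=55
Option E: A[5] -19->50, delta=69, new_sum=62+(69)=131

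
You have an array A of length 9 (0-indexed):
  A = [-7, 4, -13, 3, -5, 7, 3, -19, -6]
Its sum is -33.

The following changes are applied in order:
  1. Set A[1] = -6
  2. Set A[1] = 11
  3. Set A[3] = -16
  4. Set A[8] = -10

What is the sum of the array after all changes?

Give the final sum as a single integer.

Initial sum: -33
Change 1: A[1] 4 -> -6, delta = -10, sum = -43
Change 2: A[1] -6 -> 11, delta = 17, sum = -26
Change 3: A[3] 3 -> -16, delta = -19, sum = -45
Change 4: A[8] -6 -> -10, delta = -4, sum = -49

Answer: -49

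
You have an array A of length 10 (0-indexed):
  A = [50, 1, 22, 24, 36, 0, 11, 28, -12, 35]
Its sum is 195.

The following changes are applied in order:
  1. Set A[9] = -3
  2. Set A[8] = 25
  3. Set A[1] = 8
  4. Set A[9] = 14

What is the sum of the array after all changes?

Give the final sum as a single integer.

Initial sum: 195
Change 1: A[9] 35 -> -3, delta = -38, sum = 157
Change 2: A[8] -12 -> 25, delta = 37, sum = 194
Change 3: A[1] 1 -> 8, delta = 7, sum = 201
Change 4: A[9] -3 -> 14, delta = 17, sum = 218

Answer: 218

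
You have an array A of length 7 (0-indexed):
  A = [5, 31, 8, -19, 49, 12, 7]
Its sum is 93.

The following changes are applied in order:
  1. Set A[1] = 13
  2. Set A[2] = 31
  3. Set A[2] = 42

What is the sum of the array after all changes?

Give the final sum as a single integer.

Answer: 109

Derivation:
Initial sum: 93
Change 1: A[1] 31 -> 13, delta = -18, sum = 75
Change 2: A[2] 8 -> 31, delta = 23, sum = 98
Change 3: A[2] 31 -> 42, delta = 11, sum = 109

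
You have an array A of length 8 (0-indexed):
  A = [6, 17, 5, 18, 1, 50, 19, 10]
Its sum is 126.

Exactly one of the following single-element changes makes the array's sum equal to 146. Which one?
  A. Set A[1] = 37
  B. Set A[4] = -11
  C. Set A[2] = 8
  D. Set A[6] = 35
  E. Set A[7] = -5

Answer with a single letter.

Answer: A

Derivation:
Option A: A[1] 17->37, delta=20, new_sum=126+(20)=146 <-- matches target
Option B: A[4] 1->-11, delta=-12, new_sum=126+(-12)=114
Option C: A[2] 5->8, delta=3, new_sum=126+(3)=129
Option D: A[6] 19->35, delta=16, new_sum=126+(16)=142
Option E: A[7] 10->-5, delta=-15, new_sum=126+(-15)=111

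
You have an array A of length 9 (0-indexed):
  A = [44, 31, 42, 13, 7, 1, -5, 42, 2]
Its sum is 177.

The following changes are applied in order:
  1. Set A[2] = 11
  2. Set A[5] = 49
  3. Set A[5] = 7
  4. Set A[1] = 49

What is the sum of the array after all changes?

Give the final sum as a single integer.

Answer: 170

Derivation:
Initial sum: 177
Change 1: A[2] 42 -> 11, delta = -31, sum = 146
Change 2: A[5] 1 -> 49, delta = 48, sum = 194
Change 3: A[5] 49 -> 7, delta = -42, sum = 152
Change 4: A[1] 31 -> 49, delta = 18, sum = 170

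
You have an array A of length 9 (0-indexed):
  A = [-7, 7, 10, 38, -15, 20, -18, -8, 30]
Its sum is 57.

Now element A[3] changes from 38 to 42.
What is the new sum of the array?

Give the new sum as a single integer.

Old value at index 3: 38
New value at index 3: 42
Delta = 42 - 38 = 4
New sum = old_sum + delta = 57 + (4) = 61

Answer: 61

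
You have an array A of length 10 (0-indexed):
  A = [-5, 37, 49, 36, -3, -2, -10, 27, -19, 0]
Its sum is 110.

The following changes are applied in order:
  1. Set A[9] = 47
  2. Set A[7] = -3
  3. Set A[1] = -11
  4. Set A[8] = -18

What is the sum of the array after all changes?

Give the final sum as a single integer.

Initial sum: 110
Change 1: A[9] 0 -> 47, delta = 47, sum = 157
Change 2: A[7] 27 -> -3, delta = -30, sum = 127
Change 3: A[1] 37 -> -11, delta = -48, sum = 79
Change 4: A[8] -19 -> -18, delta = 1, sum = 80

Answer: 80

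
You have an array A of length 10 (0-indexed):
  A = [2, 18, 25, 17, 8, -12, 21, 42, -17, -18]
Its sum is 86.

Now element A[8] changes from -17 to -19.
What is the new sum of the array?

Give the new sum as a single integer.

Answer: 84

Derivation:
Old value at index 8: -17
New value at index 8: -19
Delta = -19 - -17 = -2
New sum = old_sum + delta = 86 + (-2) = 84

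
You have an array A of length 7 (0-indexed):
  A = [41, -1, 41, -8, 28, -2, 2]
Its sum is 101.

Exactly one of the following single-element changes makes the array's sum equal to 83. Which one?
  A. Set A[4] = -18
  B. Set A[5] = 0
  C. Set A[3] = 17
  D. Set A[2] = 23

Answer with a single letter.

Option A: A[4] 28->-18, delta=-46, new_sum=101+(-46)=55
Option B: A[5] -2->0, delta=2, new_sum=101+(2)=103
Option C: A[3] -8->17, delta=25, new_sum=101+(25)=126
Option D: A[2] 41->23, delta=-18, new_sum=101+(-18)=83 <-- matches target

Answer: D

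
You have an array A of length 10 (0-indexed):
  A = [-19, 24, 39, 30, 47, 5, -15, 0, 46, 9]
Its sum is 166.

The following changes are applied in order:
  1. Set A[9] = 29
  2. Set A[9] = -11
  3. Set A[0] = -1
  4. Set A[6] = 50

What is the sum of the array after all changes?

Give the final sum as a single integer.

Initial sum: 166
Change 1: A[9] 9 -> 29, delta = 20, sum = 186
Change 2: A[9] 29 -> -11, delta = -40, sum = 146
Change 3: A[0] -19 -> -1, delta = 18, sum = 164
Change 4: A[6] -15 -> 50, delta = 65, sum = 229

Answer: 229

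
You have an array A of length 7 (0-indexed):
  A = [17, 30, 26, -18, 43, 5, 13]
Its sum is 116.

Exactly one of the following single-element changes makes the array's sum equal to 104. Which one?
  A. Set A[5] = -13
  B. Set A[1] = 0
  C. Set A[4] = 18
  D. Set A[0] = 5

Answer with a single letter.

Option A: A[5] 5->-13, delta=-18, new_sum=116+(-18)=98
Option B: A[1] 30->0, delta=-30, new_sum=116+(-30)=86
Option C: A[4] 43->18, delta=-25, new_sum=116+(-25)=91
Option D: A[0] 17->5, delta=-12, new_sum=116+(-12)=104 <-- matches target

Answer: D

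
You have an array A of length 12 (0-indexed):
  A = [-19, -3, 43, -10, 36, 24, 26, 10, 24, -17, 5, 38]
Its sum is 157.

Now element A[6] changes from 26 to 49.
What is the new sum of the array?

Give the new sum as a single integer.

Answer: 180

Derivation:
Old value at index 6: 26
New value at index 6: 49
Delta = 49 - 26 = 23
New sum = old_sum + delta = 157 + (23) = 180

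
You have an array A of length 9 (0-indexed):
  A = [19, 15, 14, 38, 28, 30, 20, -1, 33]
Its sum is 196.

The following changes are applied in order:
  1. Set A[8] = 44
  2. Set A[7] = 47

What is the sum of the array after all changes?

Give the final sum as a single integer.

Initial sum: 196
Change 1: A[8] 33 -> 44, delta = 11, sum = 207
Change 2: A[7] -1 -> 47, delta = 48, sum = 255

Answer: 255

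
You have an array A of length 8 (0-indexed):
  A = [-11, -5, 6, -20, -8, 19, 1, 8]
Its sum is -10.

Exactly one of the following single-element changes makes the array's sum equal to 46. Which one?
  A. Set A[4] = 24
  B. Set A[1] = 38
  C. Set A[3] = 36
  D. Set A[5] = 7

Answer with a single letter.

Option A: A[4] -8->24, delta=32, new_sum=-10+(32)=22
Option B: A[1] -5->38, delta=43, new_sum=-10+(43)=33
Option C: A[3] -20->36, delta=56, new_sum=-10+(56)=46 <-- matches target
Option D: A[5] 19->7, delta=-12, new_sum=-10+(-12)=-22

Answer: C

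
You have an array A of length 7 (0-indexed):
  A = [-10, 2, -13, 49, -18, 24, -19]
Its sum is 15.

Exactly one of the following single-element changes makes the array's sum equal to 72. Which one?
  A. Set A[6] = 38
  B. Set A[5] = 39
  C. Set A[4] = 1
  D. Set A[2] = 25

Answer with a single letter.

Answer: A

Derivation:
Option A: A[6] -19->38, delta=57, new_sum=15+(57)=72 <-- matches target
Option B: A[5] 24->39, delta=15, new_sum=15+(15)=30
Option C: A[4] -18->1, delta=19, new_sum=15+(19)=34
Option D: A[2] -13->25, delta=38, new_sum=15+(38)=53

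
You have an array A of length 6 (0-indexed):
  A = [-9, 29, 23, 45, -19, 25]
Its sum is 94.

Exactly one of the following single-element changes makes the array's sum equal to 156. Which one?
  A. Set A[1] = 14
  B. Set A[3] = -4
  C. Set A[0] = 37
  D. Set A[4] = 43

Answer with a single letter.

Answer: D

Derivation:
Option A: A[1] 29->14, delta=-15, new_sum=94+(-15)=79
Option B: A[3] 45->-4, delta=-49, new_sum=94+(-49)=45
Option C: A[0] -9->37, delta=46, new_sum=94+(46)=140
Option D: A[4] -19->43, delta=62, new_sum=94+(62)=156 <-- matches target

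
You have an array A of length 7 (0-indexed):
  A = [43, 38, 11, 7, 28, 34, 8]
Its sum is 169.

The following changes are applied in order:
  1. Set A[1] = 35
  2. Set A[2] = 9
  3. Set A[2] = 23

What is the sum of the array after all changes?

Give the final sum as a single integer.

Initial sum: 169
Change 1: A[1] 38 -> 35, delta = -3, sum = 166
Change 2: A[2] 11 -> 9, delta = -2, sum = 164
Change 3: A[2] 9 -> 23, delta = 14, sum = 178

Answer: 178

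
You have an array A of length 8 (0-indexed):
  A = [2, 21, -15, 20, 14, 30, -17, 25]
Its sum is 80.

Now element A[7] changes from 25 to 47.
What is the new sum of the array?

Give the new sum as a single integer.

Answer: 102

Derivation:
Old value at index 7: 25
New value at index 7: 47
Delta = 47 - 25 = 22
New sum = old_sum + delta = 80 + (22) = 102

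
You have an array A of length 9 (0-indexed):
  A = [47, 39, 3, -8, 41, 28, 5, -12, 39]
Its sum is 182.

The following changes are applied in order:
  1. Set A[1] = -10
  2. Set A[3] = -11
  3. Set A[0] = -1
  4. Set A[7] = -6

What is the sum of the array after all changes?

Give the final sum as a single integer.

Initial sum: 182
Change 1: A[1] 39 -> -10, delta = -49, sum = 133
Change 2: A[3] -8 -> -11, delta = -3, sum = 130
Change 3: A[0] 47 -> -1, delta = -48, sum = 82
Change 4: A[7] -12 -> -6, delta = 6, sum = 88

Answer: 88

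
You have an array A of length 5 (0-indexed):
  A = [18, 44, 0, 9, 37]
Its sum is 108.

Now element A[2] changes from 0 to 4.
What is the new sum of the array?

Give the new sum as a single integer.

Answer: 112

Derivation:
Old value at index 2: 0
New value at index 2: 4
Delta = 4 - 0 = 4
New sum = old_sum + delta = 108 + (4) = 112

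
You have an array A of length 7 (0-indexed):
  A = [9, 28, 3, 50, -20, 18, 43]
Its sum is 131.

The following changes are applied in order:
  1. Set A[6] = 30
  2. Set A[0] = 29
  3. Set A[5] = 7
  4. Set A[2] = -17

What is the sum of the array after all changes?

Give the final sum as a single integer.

Answer: 107

Derivation:
Initial sum: 131
Change 1: A[6] 43 -> 30, delta = -13, sum = 118
Change 2: A[0] 9 -> 29, delta = 20, sum = 138
Change 3: A[5] 18 -> 7, delta = -11, sum = 127
Change 4: A[2] 3 -> -17, delta = -20, sum = 107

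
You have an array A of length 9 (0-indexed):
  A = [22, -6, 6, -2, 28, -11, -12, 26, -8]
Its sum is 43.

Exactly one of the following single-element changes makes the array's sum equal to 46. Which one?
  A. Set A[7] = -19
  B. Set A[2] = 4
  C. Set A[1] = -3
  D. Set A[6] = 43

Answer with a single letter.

Option A: A[7] 26->-19, delta=-45, new_sum=43+(-45)=-2
Option B: A[2] 6->4, delta=-2, new_sum=43+(-2)=41
Option C: A[1] -6->-3, delta=3, new_sum=43+(3)=46 <-- matches target
Option D: A[6] -12->43, delta=55, new_sum=43+(55)=98

Answer: C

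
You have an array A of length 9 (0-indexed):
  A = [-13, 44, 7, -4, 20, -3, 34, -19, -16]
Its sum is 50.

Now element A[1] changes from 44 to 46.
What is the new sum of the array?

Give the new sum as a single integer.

Answer: 52

Derivation:
Old value at index 1: 44
New value at index 1: 46
Delta = 46 - 44 = 2
New sum = old_sum + delta = 50 + (2) = 52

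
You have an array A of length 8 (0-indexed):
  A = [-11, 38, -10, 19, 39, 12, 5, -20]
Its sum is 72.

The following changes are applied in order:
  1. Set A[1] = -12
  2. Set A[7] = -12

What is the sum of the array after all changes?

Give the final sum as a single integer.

Initial sum: 72
Change 1: A[1] 38 -> -12, delta = -50, sum = 22
Change 2: A[7] -20 -> -12, delta = 8, sum = 30

Answer: 30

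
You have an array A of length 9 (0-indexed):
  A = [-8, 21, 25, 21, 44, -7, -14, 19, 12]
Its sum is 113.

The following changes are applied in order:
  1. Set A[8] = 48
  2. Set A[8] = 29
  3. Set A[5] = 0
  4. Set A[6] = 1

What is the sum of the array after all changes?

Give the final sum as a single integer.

Answer: 152

Derivation:
Initial sum: 113
Change 1: A[8] 12 -> 48, delta = 36, sum = 149
Change 2: A[8] 48 -> 29, delta = -19, sum = 130
Change 3: A[5] -7 -> 0, delta = 7, sum = 137
Change 4: A[6] -14 -> 1, delta = 15, sum = 152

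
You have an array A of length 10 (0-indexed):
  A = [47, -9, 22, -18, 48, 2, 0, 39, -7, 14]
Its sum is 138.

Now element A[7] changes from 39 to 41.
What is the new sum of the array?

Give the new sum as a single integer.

Old value at index 7: 39
New value at index 7: 41
Delta = 41 - 39 = 2
New sum = old_sum + delta = 138 + (2) = 140

Answer: 140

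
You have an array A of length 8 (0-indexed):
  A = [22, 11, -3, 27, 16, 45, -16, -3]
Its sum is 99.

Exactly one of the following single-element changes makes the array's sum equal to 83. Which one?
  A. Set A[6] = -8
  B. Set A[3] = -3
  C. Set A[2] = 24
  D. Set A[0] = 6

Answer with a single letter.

Option A: A[6] -16->-8, delta=8, new_sum=99+(8)=107
Option B: A[3] 27->-3, delta=-30, new_sum=99+(-30)=69
Option C: A[2] -3->24, delta=27, new_sum=99+(27)=126
Option D: A[0] 22->6, delta=-16, new_sum=99+(-16)=83 <-- matches target

Answer: D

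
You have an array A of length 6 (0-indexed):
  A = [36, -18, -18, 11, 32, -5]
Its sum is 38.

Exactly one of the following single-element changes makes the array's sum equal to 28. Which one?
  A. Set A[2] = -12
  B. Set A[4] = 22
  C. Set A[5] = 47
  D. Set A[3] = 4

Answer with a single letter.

Option A: A[2] -18->-12, delta=6, new_sum=38+(6)=44
Option B: A[4] 32->22, delta=-10, new_sum=38+(-10)=28 <-- matches target
Option C: A[5] -5->47, delta=52, new_sum=38+(52)=90
Option D: A[3] 11->4, delta=-7, new_sum=38+(-7)=31

Answer: B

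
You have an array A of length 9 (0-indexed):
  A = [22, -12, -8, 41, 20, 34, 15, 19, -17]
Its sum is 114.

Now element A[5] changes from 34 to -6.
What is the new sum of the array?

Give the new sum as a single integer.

Answer: 74

Derivation:
Old value at index 5: 34
New value at index 5: -6
Delta = -6 - 34 = -40
New sum = old_sum + delta = 114 + (-40) = 74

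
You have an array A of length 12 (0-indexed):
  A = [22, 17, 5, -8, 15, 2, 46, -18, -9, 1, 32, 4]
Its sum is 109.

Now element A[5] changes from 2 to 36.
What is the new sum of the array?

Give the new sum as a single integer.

Answer: 143

Derivation:
Old value at index 5: 2
New value at index 5: 36
Delta = 36 - 2 = 34
New sum = old_sum + delta = 109 + (34) = 143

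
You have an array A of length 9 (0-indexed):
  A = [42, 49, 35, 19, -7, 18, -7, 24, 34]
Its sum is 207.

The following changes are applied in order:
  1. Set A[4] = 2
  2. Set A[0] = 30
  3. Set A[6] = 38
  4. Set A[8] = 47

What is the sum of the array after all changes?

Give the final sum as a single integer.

Answer: 262

Derivation:
Initial sum: 207
Change 1: A[4] -7 -> 2, delta = 9, sum = 216
Change 2: A[0] 42 -> 30, delta = -12, sum = 204
Change 3: A[6] -7 -> 38, delta = 45, sum = 249
Change 4: A[8] 34 -> 47, delta = 13, sum = 262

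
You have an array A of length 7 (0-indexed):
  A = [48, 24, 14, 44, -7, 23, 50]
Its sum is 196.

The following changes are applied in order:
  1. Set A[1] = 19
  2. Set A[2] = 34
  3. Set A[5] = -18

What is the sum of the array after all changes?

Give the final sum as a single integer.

Answer: 170

Derivation:
Initial sum: 196
Change 1: A[1] 24 -> 19, delta = -5, sum = 191
Change 2: A[2] 14 -> 34, delta = 20, sum = 211
Change 3: A[5] 23 -> -18, delta = -41, sum = 170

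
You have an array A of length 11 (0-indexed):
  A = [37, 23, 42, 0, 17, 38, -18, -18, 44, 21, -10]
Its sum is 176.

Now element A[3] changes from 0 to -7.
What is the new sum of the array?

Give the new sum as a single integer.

Old value at index 3: 0
New value at index 3: -7
Delta = -7 - 0 = -7
New sum = old_sum + delta = 176 + (-7) = 169

Answer: 169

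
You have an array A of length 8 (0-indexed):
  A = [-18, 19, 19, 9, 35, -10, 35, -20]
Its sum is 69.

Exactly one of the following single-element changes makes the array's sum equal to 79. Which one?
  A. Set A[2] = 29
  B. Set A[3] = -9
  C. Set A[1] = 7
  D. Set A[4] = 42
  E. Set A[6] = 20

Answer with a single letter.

Option A: A[2] 19->29, delta=10, new_sum=69+(10)=79 <-- matches target
Option B: A[3] 9->-9, delta=-18, new_sum=69+(-18)=51
Option C: A[1] 19->7, delta=-12, new_sum=69+(-12)=57
Option D: A[4] 35->42, delta=7, new_sum=69+(7)=76
Option E: A[6] 35->20, delta=-15, new_sum=69+(-15)=54

Answer: A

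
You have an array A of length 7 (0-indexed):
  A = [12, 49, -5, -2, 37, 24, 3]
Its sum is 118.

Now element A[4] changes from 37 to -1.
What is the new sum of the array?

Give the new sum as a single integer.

Old value at index 4: 37
New value at index 4: -1
Delta = -1 - 37 = -38
New sum = old_sum + delta = 118 + (-38) = 80

Answer: 80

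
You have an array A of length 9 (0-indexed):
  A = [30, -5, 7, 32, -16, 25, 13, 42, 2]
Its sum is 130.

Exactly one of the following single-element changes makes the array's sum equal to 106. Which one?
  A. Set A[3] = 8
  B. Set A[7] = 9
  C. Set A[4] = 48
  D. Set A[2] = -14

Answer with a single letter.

Answer: A

Derivation:
Option A: A[3] 32->8, delta=-24, new_sum=130+(-24)=106 <-- matches target
Option B: A[7] 42->9, delta=-33, new_sum=130+(-33)=97
Option C: A[4] -16->48, delta=64, new_sum=130+(64)=194
Option D: A[2] 7->-14, delta=-21, new_sum=130+(-21)=109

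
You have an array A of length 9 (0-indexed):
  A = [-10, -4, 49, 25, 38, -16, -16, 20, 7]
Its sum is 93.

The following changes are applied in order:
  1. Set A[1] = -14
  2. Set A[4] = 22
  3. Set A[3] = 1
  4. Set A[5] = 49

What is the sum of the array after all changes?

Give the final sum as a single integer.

Answer: 108

Derivation:
Initial sum: 93
Change 1: A[1] -4 -> -14, delta = -10, sum = 83
Change 2: A[4] 38 -> 22, delta = -16, sum = 67
Change 3: A[3] 25 -> 1, delta = -24, sum = 43
Change 4: A[5] -16 -> 49, delta = 65, sum = 108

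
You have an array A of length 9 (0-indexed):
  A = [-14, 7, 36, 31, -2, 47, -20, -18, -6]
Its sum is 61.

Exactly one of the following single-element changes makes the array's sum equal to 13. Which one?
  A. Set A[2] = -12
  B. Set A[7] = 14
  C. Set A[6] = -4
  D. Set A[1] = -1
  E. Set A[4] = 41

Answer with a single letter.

Option A: A[2] 36->-12, delta=-48, new_sum=61+(-48)=13 <-- matches target
Option B: A[7] -18->14, delta=32, new_sum=61+(32)=93
Option C: A[6] -20->-4, delta=16, new_sum=61+(16)=77
Option D: A[1] 7->-1, delta=-8, new_sum=61+(-8)=53
Option E: A[4] -2->41, delta=43, new_sum=61+(43)=104

Answer: A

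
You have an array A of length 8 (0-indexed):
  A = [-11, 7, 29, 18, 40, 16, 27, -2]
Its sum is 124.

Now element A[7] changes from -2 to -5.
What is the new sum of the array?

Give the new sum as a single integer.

Answer: 121

Derivation:
Old value at index 7: -2
New value at index 7: -5
Delta = -5 - -2 = -3
New sum = old_sum + delta = 124 + (-3) = 121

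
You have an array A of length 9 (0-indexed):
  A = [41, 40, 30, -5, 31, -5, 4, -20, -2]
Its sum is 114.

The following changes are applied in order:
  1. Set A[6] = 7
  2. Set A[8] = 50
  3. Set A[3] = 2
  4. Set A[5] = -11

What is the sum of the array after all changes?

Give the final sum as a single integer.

Answer: 170

Derivation:
Initial sum: 114
Change 1: A[6] 4 -> 7, delta = 3, sum = 117
Change 2: A[8] -2 -> 50, delta = 52, sum = 169
Change 3: A[3] -5 -> 2, delta = 7, sum = 176
Change 4: A[5] -5 -> -11, delta = -6, sum = 170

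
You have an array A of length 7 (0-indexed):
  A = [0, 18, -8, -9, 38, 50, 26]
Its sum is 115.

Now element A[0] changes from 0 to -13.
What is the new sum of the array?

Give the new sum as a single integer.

Answer: 102

Derivation:
Old value at index 0: 0
New value at index 0: -13
Delta = -13 - 0 = -13
New sum = old_sum + delta = 115 + (-13) = 102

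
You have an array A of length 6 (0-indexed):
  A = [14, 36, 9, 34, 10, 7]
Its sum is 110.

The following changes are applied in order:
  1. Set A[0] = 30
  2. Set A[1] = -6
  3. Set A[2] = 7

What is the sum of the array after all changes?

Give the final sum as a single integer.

Answer: 82

Derivation:
Initial sum: 110
Change 1: A[0] 14 -> 30, delta = 16, sum = 126
Change 2: A[1] 36 -> -6, delta = -42, sum = 84
Change 3: A[2] 9 -> 7, delta = -2, sum = 82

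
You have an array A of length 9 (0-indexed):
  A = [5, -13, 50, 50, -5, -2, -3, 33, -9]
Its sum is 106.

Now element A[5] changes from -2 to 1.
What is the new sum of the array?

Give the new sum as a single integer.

Old value at index 5: -2
New value at index 5: 1
Delta = 1 - -2 = 3
New sum = old_sum + delta = 106 + (3) = 109

Answer: 109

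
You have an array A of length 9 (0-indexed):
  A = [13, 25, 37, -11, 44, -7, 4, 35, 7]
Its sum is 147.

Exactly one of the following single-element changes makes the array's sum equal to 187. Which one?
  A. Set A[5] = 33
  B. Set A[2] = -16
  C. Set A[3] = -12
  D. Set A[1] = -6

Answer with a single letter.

Option A: A[5] -7->33, delta=40, new_sum=147+(40)=187 <-- matches target
Option B: A[2] 37->-16, delta=-53, new_sum=147+(-53)=94
Option C: A[3] -11->-12, delta=-1, new_sum=147+(-1)=146
Option D: A[1] 25->-6, delta=-31, new_sum=147+(-31)=116

Answer: A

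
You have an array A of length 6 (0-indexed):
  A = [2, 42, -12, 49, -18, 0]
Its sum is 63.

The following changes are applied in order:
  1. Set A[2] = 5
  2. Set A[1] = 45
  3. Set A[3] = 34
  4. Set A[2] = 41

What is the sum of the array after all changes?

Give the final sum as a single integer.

Answer: 104

Derivation:
Initial sum: 63
Change 1: A[2] -12 -> 5, delta = 17, sum = 80
Change 2: A[1] 42 -> 45, delta = 3, sum = 83
Change 3: A[3] 49 -> 34, delta = -15, sum = 68
Change 4: A[2] 5 -> 41, delta = 36, sum = 104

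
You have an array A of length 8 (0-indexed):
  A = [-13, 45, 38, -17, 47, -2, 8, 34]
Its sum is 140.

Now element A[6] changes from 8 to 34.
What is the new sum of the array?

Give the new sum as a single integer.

Answer: 166

Derivation:
Old value at index 6: 8
New value at index 6: 34
Delta = 34 - 8 = 26
New sum = old_sum + delta = 140 + (26) = 166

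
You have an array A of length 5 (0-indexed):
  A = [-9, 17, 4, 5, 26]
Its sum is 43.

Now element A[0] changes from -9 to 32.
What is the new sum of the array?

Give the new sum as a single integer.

Answer: 84

Derivation:
Old value at index 0: -9
New value at index 0: 32
Delta = 32 - -9 = 41
New sum = old_sum + delta = 43 + (41) = 84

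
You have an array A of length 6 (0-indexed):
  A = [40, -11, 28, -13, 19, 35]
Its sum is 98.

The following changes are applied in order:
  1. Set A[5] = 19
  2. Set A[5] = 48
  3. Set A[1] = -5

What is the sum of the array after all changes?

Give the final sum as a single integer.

Initial sum: 98
Change 1: A[5] 35 -> 19, delta = -16, sum = 82
Change 2: A[5] 19 -> 48, delta = 29, sum = 111
Change 3: A[1] -11 -> -5, delta = 6, sum = 117

Answer: 117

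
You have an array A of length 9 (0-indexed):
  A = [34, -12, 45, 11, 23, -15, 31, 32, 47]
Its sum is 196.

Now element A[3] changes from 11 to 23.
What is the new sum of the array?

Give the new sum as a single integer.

Answer: 208

Derivation:
Old value at index 3: 11
New value at index 3: 23
Delta = 23 - 11 = 12
New sum = old_sum + delta = 196 + (12) = 208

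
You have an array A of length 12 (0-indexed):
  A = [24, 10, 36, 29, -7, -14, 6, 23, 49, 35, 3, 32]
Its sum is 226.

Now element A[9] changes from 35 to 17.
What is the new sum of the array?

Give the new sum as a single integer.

Answer: 208

Derivation:
Old value at index 9: 35
New value at index 9: 17
Delta = 17 - 35 = -18
New sum = old_sum + delta = 226 + (-18) = 208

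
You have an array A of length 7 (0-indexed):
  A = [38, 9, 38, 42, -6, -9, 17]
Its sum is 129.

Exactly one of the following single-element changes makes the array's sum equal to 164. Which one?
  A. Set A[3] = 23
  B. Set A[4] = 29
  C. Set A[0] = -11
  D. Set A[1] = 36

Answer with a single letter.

Option A: A[3] 42->23, delta=-19, new_sum=129+(-19)=110
Option B: A[4] -6->29, delta=35, new_sum=129+(35)=164 <-- matches target
Option C: A[0] 38->-11, delta=-49, new_sum=129+(-49)=80
Option D: A[1] 9->36, delta=27, new_sum=129+(27)=156

Answer: B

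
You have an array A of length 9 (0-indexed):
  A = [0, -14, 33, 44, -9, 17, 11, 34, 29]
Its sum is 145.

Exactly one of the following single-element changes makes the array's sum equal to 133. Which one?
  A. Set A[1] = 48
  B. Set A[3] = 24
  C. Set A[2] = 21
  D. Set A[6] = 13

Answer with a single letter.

Answer: C

Derivation:
Option A: A[1] -14->48, delta=62, new_sum=145+(62)=207
Option B: A[3] 44->24, delta=-20, new_sum=145+(-20)=125
Option C: A[2] 33->21, delta=-12, new_sum=145+(-12)=133 <-- matches target
Option D: A[6] 11->13, delta=2, new_sum=145+(2)=147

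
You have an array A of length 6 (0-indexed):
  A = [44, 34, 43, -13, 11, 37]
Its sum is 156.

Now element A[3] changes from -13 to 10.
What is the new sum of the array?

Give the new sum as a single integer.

Old value at index 3: -13
New value at index 3: 10
Delta = 10 - -13 = 23
New sum = old_sum + delta = 156 + (23) = 179

Answer: 179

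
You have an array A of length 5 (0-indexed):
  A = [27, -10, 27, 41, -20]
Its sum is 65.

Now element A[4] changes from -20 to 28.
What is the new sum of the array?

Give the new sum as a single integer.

Answer: 113

Derivation:
Old value at index 4: -20
New value at index 4: 28
Delta = 28 - -20 = 48
New sum = old_sum + delta = 65 + (48) = 113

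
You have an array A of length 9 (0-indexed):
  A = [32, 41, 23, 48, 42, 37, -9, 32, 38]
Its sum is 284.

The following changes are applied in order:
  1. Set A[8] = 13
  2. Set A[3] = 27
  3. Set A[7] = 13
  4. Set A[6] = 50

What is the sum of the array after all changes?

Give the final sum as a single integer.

Answer: 278

Derivation:
Initial sum: 284
Change 1: A[8] 38 -> 13, delta = -25, sum = 259
Change 2: A[3] 48 -> 27, delta = -21, sum = 238
Change 3: A[7] 32 -> 13, delta = -19, sum = 219
Change 4: A[6] -9 -> 50, delta = 59, sum = 278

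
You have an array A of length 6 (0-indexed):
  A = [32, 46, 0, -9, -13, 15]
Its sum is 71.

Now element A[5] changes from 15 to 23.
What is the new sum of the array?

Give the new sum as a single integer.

Old value at index 5: 15
New value at index 5: 23
Delta = 23 - 15 = 8
New sum = old_sum + delta = 71 + (8) = 79

Answer: 79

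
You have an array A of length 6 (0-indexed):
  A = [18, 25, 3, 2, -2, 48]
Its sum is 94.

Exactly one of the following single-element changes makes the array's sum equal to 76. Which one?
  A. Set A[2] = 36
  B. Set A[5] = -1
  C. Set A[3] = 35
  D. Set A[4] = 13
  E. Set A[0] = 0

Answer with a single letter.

Option A: A[2] 3->36, delta=33, new_sum=94+(33)=127
Option B: A[5] 48->-1, delta=-49, new_sum=94+(-49)=45
Option C: A[3] 2->35, delta=33, new_sum=94+(33)=127
Option D: A[4] -2->13, delta=15, new_sum=94+(15)=109
Option E: A[0] 18->0, delta=-18, new_sum=94+(-18)=76 <-- matches target

Answer: E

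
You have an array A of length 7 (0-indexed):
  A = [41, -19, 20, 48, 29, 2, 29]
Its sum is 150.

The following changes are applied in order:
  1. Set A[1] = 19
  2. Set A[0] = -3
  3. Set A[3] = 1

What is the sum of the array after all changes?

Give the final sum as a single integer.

Initial sum: 150
Change 1: A[1] -19 -> 19, delta = 38, sum = 188
Change 2: A[0] 41 -> -3, delta = -44, sum = 144
Change 3: A[3] 48 -> 1, delta = -47, sum = 97

Answer: 97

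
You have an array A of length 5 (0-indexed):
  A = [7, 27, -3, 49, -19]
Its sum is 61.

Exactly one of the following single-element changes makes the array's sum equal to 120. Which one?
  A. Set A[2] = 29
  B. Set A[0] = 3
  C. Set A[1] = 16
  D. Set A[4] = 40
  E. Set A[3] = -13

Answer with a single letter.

Answer: D

Derivation:
Option A: A[2] -3->29, delta=32, new_sum=61+(32)=93
Option B: A[0] 7->3, delta=-4, new_sum=61+(-4)=57
Option C: A[1] 27->16, delta=-11, new_sum=61+(-11)=50
Option D: A[4] -19->40, delta=59, new_sum=61+(59)=120 <-- matches target
Option E: A[3] 49->-13, delta=-62, new_sum=61+(-62)=-1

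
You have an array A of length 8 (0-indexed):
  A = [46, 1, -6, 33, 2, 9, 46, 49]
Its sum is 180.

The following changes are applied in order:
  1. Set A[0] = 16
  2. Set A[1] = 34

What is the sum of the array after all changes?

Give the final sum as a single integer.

Answer: 183

Derivation:
Initial sum: 180
Change 1: A[0] 46 -> 16, delta = -30, sum = 150
Change 2: A[1] 1 -> 34, delta = 33, sum = 183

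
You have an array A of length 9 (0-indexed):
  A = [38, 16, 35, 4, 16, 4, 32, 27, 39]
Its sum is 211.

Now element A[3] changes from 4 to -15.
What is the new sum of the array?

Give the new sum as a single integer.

Old value at index 3: 4
New value at index 3: -15
Delta = -15 - 4 = -19
New sum = old_sum + delta = 211 + (-19) = 192

Answer: 192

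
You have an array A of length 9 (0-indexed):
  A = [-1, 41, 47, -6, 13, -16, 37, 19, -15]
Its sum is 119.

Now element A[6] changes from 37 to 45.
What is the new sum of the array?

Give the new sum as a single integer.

Answer: 127

Derivation:
Old value at index 6: 37
New value at index 6: 45
Delta = 45 - 37 = 8
New sum = old_sum + delta = 119 + (8) = 127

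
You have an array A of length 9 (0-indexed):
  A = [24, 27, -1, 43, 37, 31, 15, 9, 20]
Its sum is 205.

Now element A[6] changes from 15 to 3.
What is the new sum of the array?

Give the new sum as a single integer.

Answer: 193

Derivation:
Old value at index 6: 15
New value at index 6: 3
Delta = 3 - 15 = -12
New sum = old_sum + delta = 205 + (-12) = 193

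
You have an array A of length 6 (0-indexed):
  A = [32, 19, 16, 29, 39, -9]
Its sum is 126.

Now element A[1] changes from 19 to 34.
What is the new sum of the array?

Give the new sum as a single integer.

Answer: 141

Derivation:
Old value at index 1: 19
New value at index 1: 34
Delta = 34 - 19 = 15
New sum = old_sum + delta = 126 + (15) = 141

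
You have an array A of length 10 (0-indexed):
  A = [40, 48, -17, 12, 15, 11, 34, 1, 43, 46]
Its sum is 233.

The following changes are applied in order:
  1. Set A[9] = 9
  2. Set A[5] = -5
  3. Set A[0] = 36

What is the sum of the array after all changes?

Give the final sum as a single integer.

Answer: 176

Derivation:
Initial sum: 233
Change 1: A[9] 46 -> 9, delta = -37, sum = 196
Change 2: A[5] 11 -> -5, delta = -16, sum = 180
Change 3: A[0] 40 -> 36, delta = -4, sum = 176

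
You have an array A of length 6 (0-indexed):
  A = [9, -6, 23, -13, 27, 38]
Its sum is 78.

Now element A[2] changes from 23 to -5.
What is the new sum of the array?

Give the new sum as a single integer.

Old value at index 2: 23
New value at index 2: -5
Delta = -5 - 23 = -28
New sum = old_sum + delta = 78 + (-28) = 50

Answer: 50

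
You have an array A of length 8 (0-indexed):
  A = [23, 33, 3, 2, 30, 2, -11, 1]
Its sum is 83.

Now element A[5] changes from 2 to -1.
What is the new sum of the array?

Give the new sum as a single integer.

Old value at index 5: 2
New value at index 5: -1
Delta = -1 - 2 = -3
New sum = old_sum + delta = 83 + (-3) = 80

Answer: 80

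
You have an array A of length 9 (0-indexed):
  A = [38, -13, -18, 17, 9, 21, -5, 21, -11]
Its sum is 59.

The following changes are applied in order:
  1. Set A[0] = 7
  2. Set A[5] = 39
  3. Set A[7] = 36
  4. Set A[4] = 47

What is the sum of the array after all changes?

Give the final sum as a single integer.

Initial sum: 59
Change 1: A[0] 38 -> 7, delta = -31, sum = 28
Change 2: A[5] 21 -> 39, delta = 18, sum = 46
Change 3: A[7] 21 -> 36, delta = 15, sum = 61
Change 4: A[4] 9 -> 47, delta = 38, sum = 99

Answer: 99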